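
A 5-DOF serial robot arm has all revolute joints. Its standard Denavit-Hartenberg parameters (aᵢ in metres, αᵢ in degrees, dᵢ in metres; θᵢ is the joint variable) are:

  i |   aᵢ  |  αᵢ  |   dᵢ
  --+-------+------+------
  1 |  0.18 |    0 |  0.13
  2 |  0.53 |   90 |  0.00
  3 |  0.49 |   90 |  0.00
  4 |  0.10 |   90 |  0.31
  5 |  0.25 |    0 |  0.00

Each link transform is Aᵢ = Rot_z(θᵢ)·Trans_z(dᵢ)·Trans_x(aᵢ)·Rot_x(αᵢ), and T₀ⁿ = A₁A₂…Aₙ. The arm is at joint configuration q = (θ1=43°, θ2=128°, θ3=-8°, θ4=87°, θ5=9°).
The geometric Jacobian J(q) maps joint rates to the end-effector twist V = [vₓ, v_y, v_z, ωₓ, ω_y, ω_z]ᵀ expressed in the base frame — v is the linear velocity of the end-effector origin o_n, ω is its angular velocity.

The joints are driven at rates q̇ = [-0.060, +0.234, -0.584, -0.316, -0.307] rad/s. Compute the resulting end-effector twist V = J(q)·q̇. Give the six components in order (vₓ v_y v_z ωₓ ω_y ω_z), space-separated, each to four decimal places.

0.0441 -0.1808 -0.2058 0.1676 -0.6016 0.5296

o_n = [-0.7867, 0.6190, -0.2864]
J₁: ẑ×o_n = [-0.6190, -0.7867, 0.0000], ω = ẑ
J2: z=[0.0000, 0.0000, 1.0000] o=[0.1316, 0.1228, 0.1300] → [-0.4962, -0.9183, 0.0000, 0.0000, 0.0000, 1.0000]
J3: z=[0.1564, 0.9877, 0.0000] o=[-0.3918, 0.2057, 0.1300] → [-0.4113, 0.0651, 0.4546, 0.1564, 0.9877, 0.0000]
J4: z=[0.1375, -0.0218, -0.9903] o=[-0.8711, 0.2816, 0.0618] → [0.3417, -0.0357, 0.0482, 0.1375, -0.0218, -0.9903]
J5: z=[-0.9849, 0.1030, -0.1390] o=[-0.8180, 0.3743, -0.2459] → [0.0298, -0.0443, -0.2442, -0.9849, 0.1030, -0.1390]
V = J·q̇ = [0.0441, -0.1808, -0.2058, 0.1676, -0.6016, 0.5296]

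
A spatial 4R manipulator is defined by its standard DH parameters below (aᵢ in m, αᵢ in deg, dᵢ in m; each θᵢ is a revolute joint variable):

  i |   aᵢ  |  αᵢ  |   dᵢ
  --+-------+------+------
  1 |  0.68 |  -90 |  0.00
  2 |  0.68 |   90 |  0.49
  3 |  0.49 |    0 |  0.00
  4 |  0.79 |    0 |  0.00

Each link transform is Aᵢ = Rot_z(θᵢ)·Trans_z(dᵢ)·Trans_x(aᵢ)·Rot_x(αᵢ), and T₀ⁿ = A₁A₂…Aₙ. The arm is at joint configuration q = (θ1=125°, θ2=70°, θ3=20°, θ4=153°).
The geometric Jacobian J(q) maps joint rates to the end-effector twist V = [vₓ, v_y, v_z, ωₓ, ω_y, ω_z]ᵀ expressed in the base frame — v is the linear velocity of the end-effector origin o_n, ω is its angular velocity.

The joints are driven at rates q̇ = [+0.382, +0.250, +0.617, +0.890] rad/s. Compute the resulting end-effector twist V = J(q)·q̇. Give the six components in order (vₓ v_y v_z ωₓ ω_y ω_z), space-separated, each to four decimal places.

o_n = [-1.0775, 0.2245, -0.3348]
J₁: ẑ×o_n = [-0.2245, -1.0775, 0.0000], ω = ẑ
J2: z=[-0.8192, -0.5736, 0.0000] o=[-0.3900, 0.5570, 0.0000] → [0.1921, -0.2743, -0.1219, -0.8192, -0.5736, 0.0000]
J3: z=[-0.5390, 0.7698, 0.3420] o=[-0.9248, 0.4665, -0.6390] → [0.3169, 0.1117, 0.2480, -0.5390, 0.7698, 0.3420]
J4: z=[-0.5390, 0.7698, 0.3420] o=[-1.1524, 0.4994, -1.0717] → [0.6612, 0.4228, 0.0905, -0.5390, 0.7698, 0.3420]
V = J·q̇ = [0.7463, -0.0350, 0.2030, -1.0170, 1.0166, 0.8974]

0.7463 -0.0350 0.2030 -1.0170 1.0166 0.8974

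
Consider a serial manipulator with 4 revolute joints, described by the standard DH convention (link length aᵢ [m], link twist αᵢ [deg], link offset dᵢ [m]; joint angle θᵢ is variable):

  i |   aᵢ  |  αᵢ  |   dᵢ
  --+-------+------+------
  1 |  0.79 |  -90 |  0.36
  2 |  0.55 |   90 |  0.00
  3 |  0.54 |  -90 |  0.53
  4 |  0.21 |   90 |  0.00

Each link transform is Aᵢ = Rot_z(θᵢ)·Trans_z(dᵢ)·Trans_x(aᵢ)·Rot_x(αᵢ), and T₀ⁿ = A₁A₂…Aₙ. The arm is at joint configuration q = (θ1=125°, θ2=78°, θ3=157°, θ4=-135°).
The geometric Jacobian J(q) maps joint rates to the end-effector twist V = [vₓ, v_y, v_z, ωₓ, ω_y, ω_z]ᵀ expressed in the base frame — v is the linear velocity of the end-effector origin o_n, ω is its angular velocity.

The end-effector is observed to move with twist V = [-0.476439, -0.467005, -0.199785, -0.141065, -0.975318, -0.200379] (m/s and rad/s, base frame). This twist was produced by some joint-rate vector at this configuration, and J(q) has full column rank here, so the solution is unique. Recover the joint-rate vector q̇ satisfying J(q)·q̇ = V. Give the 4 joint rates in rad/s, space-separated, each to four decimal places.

o_n = [-0.9817, 1.1353, 0.3156]
J₁: ẑ×o_n = [-1.1353, -0.9817, 0.0000], ω = ẑ
J2: z=[-0.8192, -0.5736, 0.0000] o=[-0.4531, 0.6471, 0.3600] → [0.0255, -0.0364, -0.7031, -0.8192, -0.5736, 0.0000]
J3: z=[-0.5610, 0.8013, 0.2079] o=[-0.5187, 0.7408, -0.1780] → [0.3135, 0.1807, 0.1496, -0.5610, 0.8013, 0.2079]
J4: z=[0.8006, 0.4614, 0.3822] o=[-0.9296, 0.9598, 0.4184] → [-0.1145, 0.0624, 0.1646, 0.8006, 0.4614, 0.3822]
q̇ = J⁺·V = [0.2790, -0.0780, -0.8020, -0.8180]

0.2790 -0.0780 -0.8020 -0.8180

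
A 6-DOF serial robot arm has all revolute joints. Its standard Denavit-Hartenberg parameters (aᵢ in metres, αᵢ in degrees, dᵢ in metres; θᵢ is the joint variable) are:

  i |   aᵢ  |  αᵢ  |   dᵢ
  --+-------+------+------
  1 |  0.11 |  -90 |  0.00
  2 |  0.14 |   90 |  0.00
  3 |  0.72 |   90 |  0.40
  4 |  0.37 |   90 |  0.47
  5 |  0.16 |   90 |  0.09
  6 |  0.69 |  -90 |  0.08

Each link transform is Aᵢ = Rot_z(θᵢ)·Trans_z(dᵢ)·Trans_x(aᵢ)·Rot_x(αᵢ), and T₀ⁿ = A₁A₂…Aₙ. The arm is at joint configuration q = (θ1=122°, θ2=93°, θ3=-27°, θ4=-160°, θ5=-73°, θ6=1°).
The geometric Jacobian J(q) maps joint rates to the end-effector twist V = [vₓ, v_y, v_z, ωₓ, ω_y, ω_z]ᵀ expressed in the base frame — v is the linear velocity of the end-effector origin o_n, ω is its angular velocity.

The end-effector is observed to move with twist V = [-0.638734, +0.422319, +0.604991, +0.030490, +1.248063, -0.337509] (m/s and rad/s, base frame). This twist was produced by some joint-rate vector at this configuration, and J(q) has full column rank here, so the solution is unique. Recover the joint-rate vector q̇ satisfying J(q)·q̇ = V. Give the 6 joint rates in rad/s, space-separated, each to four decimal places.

o_n = [-0.4188, 0.2051, -0.4785]
J₁: ẑ×o_n = [-0.2051, -0.4188, 0.0000], ω = ẑ
J2: z=[-0.8480, -0.5299, 0.0000] o=[-0.0583, 0.0933, 0.0000] → [0.2536, -0.4058, -0.2859, -0.8480, -0.5299, 0.0000]
J3: z=[-0.5292, 0.8469, -0.0523] o=[-0.0544, 0.0871, -0.1398] → [-0.2806, -0.1602, 0.2461, -0.5292, 0.8469, -0.0523]
J4: z=[0.7430, 0.4923, 0.4534] o=[0.0289, 0.5706, -0.8014] → [0.3246, -0.4429, -0.0511, 0.7430, 0.4923, 0.4534]
J5: z=[-0.6374, 0.7271, 0.2551] o=[0.3026, 0.6249, -0.2723] → [-0.0428, -0.3155, 0.7921, -0.6374, 0.7271, 0.2551]
J6: z=[-0.0221, 0.3137, -0.9493] o=[0.1220, 0.5926, -0.2788] → [-0.4305, 0.5089, 0.1782, -0.0221, 0.3137, -0.9493]
q̇ = J⁺·V = [-0.0620, -0.9410, 0.9320, -0.2900, 0.0880, 0.1240]

-0.0620 -0.9410 0.9320 -0.2900 0.0880 0.1240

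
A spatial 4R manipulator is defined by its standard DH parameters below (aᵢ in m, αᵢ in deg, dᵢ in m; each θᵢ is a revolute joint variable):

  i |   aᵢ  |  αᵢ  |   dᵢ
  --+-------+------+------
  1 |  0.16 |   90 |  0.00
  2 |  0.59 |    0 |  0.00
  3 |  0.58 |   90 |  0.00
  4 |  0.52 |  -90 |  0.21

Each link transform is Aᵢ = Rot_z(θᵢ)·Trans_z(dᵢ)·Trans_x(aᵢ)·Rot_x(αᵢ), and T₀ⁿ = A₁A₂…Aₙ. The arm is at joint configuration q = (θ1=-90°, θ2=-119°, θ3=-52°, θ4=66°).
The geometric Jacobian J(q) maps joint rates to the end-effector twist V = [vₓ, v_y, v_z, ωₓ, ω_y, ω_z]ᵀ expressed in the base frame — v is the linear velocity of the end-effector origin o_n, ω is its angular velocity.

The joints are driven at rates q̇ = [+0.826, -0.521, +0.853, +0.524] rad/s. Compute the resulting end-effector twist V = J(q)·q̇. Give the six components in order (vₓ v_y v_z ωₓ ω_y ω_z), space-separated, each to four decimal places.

-0.8878 -0.3416 -0.0825 -0.3320 0.0820 1.3435

o_n = [-0.4750, 0.9406, -0.4324]
J₁: ẑ×o_n = [-0.9406, -0.4750, 0.0000], ω = ẑ
J2: z=[-1.0000, -0.0000, 0.0000] o=[0.0000, -0.1600, 0.0000] → [-0.0000, -0.4324, -1.1006, -1.0000, -0.0000, 0.0000]
J3: z=[-1.0000, -0.0000, 0.0000] o=[-0.0000, 0.1260, -0.5160] → [-0.0000, 0.0836, -0.8146, -1.0000, -0.0000, 0.0000]
J4: z=[-0.0000, 0.1564, 0.9877] o=[-0.0000, 0.6989, -0.6068] → [-0.2115, -0.4692, 0.0743, -0.0000, 0.1564, 0.9877]
V = J·q̇ = [-0.8878, -0.3416, -0.0825, -0.3320, 0.0820, 1.3435]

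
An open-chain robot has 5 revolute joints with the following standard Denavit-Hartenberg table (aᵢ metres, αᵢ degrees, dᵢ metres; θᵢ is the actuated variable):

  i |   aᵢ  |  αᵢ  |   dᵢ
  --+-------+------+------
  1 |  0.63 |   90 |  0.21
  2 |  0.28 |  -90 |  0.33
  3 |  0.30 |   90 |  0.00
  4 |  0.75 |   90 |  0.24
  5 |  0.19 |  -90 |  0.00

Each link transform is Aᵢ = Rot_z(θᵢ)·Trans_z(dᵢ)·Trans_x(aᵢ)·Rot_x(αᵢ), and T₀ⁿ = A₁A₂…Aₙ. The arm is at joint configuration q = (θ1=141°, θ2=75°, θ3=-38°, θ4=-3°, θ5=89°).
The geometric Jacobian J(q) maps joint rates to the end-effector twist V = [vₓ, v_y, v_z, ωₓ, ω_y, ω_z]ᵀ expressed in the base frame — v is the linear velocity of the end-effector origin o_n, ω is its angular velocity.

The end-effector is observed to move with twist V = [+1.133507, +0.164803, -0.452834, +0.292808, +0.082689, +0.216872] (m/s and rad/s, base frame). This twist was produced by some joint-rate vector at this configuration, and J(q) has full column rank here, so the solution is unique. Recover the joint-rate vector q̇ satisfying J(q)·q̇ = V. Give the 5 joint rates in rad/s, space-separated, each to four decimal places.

-0.4210 0.8940 -0.6640 -0.8600 -1.0000

o_n = [0.1395, 1.5812, 1.0155]
J₁: ẑ×o_n = [-1.5812, 0.1395, 0.0000], ω = ẑ
J2: z=[0.6293, 0.7771, 0.0000] o=[-0.4896, 0.3965, 0.2100] → [0.6260, -0.5069, 0.2567, 0.6293, 0.7771, 0.0000]
J3: z=[0.7507, -0.6079, 0.2588] o=[-0.3382, 0.6985, 0.4805] → [-0.5537, -0.2780, 0.9531, 0.7507, -0.6079, 0.2588]
J4: z=[0.6197, 0.5121, -0.5947] o=[-0.2696, 0.8806, 0.7088] → [0.5737, -0.4334, 0.2247, 0.6197, 0.5121, -0.5947]
J5: z=[-0.7616, 0.5753, -0.2983] o=[0.0212, 1.4818, 1.1260] → [-0.0339, -0.1195, -0.1438, -0.7616, 0.5753, -0.2983]
q̇ = J⁺·V = [-0.4210, 0.8940, -0.6640, -0.8600, -1.0000]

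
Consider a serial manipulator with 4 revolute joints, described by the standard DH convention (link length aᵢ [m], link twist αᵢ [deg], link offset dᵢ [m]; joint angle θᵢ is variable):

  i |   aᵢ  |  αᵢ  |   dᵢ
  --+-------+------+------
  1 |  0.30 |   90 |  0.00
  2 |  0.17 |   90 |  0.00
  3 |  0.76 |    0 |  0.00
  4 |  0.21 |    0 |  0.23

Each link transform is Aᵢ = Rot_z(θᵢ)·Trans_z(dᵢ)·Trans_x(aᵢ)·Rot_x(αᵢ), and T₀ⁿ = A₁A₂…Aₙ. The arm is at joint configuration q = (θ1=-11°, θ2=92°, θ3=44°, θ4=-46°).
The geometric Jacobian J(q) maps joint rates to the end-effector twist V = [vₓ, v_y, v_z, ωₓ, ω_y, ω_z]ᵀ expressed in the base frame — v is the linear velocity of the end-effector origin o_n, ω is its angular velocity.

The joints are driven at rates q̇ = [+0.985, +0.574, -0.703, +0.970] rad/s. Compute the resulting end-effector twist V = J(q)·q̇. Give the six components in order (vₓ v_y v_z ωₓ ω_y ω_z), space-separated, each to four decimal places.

o_n = [0.3890, -0.6060, 0.9340]
J₁: ẑ×o_n = [0.6060, 0.3890, -0.0000], ω = ẑ
J2: z=[-0.1908, -0.9816, 0.0000] o=[0.2945, -0.0572, 0.0000] → [-0.9169, 0.1782, 0.1975, -0.1908, -0.9816, 0.0000]
J3: z=[0.9810, -0.1907, 0.0349] o=[0.2887, -0.0561, 0.1699] → [-0.1265, -0.7461, -0.5203, 0.9810, -0.1907, 0.0349]
J4: z=[0.9810, -0.1907, 0.0349] o=[0.1692, -0.5707, 0.7163] → [-0.0403, -0.2060, 0.0073, 0.9810, -0.1907, 0.0349]
V = J·q̇ = [0.1205, 0.8103, 0.4862, 0.1524, -0.6144, 0.9943]

0.1205 0.8103 0.4862 0.1524 -0.6144 0.9943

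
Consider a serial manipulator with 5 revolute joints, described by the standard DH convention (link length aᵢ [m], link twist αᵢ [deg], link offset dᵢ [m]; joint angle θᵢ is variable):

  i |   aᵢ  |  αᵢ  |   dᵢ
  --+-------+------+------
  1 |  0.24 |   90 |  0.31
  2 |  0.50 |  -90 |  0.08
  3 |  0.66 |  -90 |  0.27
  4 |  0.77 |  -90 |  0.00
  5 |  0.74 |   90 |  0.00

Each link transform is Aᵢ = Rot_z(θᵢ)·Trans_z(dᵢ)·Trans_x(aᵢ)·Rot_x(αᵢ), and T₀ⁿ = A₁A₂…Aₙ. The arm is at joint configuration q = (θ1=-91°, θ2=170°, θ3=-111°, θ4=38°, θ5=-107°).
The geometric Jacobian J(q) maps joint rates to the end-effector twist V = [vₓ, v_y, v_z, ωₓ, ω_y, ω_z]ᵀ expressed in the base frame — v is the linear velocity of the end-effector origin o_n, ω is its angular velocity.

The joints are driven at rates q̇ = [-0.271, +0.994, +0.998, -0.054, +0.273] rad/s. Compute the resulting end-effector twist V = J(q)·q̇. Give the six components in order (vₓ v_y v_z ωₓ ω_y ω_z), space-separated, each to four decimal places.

o_n = [-1.3481, 0.5274, 0.5131]
J₁: ẑ×o_n = [-0.5274, -1.3481, 0.0000], ω = ẑ
J2: z=[-0.9998, 0.0175, 0.0000] o=[-0.0042, -0.2400, 0.3100] → [0.0035, 0.2031, -0.7438, -0.9998, 0.0175, 0.0000]
J3: z=[0.0030, 0.1736, -0.9848] o=[-0.0756, 0.2538, 0.3968] → [0.2897, 1.2528, 0.2218, 0.0030, 0.1736, -0.9848]
J4: z=[-0.3423, 0.9255, 0.1621] o=[-0.6949, 0.0785, 0.0899] → [0.3189, 0.0390, 0.4509, -0.3423, 0.9255, 0.1621]
J5: z=[0.5761, 0.0704, 0.8144] o=[-1.2665, -0.2080, 0.5190] → [-0.5993, -0.0631, 0.4294, 0.5761, 0.0704, 0.8144]
V = J·q̇ = [0.2547, 1.7982, -0.4252, -0.8151, 0.1599, -1.0403]

0.2547 1.7982 -0.4252 -0.8151 0.1599 -1.0403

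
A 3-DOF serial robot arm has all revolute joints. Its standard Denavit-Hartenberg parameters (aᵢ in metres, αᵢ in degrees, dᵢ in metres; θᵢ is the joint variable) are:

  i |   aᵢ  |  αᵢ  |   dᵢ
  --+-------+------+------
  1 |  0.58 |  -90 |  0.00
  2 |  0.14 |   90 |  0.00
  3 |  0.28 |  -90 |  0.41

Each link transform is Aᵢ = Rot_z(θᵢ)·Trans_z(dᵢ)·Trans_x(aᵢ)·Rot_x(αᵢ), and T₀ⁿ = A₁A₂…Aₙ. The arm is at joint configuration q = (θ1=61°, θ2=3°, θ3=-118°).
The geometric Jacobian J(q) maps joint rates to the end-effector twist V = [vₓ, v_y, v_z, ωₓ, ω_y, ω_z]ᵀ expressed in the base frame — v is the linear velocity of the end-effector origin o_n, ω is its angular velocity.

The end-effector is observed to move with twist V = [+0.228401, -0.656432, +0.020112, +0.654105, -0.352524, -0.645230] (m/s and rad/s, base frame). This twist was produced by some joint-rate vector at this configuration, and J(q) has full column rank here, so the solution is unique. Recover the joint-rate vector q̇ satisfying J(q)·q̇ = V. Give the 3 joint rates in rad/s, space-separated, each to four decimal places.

o_n = [0.5120, 0.4137, 0.4090]
J₁: ẑ×o_n = [-0.4137, 0.5120, 0.0000], ω = ẑ
J2: z=[-0.8746, 0.4848, 0.0000] o=[0.2812, 0.5073, 0.0000] → [0.1983, 0.3577, -0.0300, -0.8746, 0.4848, 0.0000]
J3: z=[0.0254, 0.0458, 0.9986] o=[0.3490, 0.6296, -0.0073] → [0.2347, 0.1522, -0.0129, 0.0254, 0.0458, 0.9986]
q̇ = J⁺·V = [-0.8130, -0.7430, 0.1680]

-0.8130 -0.7430 0.1680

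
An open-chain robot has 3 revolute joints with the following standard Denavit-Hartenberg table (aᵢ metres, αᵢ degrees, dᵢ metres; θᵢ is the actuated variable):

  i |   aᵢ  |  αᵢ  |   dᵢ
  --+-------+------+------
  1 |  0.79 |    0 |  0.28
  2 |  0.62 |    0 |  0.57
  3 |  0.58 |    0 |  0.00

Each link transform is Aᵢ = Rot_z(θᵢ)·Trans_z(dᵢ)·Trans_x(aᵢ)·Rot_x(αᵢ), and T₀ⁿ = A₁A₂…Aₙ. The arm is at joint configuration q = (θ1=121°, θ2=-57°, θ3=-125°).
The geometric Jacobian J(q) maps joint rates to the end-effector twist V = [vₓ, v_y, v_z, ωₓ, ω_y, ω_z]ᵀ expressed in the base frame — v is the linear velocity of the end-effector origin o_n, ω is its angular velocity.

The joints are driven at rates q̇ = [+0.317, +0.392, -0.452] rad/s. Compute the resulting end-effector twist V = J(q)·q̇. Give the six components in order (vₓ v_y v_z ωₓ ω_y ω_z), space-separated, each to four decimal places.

o_n = [0.1461, 0.7271, 0.8500]
J₁: ẑ×o_n = [-0.7271, 0.1461, 0.0000], ω = ẑ
J2: z=[0.0000, 0.0000, 1.0000] o=[-0.4069, 0.6772, 0.2800] → [-0.0500, 0.5530, 0.0000, 0.0000, 0.0000, 1.0000]
J3: z=[0.0000, 0.0000, 1.0000] o=[-0.1351, 1.2344, 0.8500] → [0.5073, 0.2812, -0.0000, 0.0000, 0.0000, 1.0000]
V = J·q̇ = [-0.4794, 0.1360, 0.0000, 0.0000, 0.0000, 0.2570]

-0.4794 0.1360 0.0000 0.0000 0.0000 0.2570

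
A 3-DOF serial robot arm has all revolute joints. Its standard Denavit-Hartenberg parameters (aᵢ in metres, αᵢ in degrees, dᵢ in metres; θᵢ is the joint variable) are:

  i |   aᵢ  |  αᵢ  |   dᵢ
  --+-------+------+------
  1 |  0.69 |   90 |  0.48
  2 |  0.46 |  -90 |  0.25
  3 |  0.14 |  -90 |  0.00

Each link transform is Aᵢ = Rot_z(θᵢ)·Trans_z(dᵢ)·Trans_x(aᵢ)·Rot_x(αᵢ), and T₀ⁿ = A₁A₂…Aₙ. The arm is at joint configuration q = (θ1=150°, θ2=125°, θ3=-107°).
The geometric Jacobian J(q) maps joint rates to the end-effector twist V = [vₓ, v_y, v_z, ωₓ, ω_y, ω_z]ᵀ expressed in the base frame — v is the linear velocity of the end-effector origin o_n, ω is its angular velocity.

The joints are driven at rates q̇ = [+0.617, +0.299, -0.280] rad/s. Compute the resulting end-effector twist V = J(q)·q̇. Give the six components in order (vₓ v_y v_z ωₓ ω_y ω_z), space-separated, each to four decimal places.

-0.2793 -0.1723 -0.1026 -0.0491 0.3736 0.7776

o_n = [-0.1975, 0.5573, 0.8233]
J₁: ẑ×o_n = [-0.5573, -0.1975, 0.0000], ω = ẑ
J2: z=[0.5000, 0.8660, 0.0000] o=[-0.5976, 0.3450, 0.4800] → [0.2973, -0.1716, -0.2404, 0.5000, 0.8660, 0.0000]
J3: z=[0.7094, -0.4096, -0.5736] o=[-0.2441, 0.4296, 0.8568] → [0.0870, -0.0029, 0.1097, 0.7094, -0.4096, -0.5736]
V = J·q̇ = [-0.2793, -0.1723, -0.1026, -0.0491, 0.3736, 0.7776]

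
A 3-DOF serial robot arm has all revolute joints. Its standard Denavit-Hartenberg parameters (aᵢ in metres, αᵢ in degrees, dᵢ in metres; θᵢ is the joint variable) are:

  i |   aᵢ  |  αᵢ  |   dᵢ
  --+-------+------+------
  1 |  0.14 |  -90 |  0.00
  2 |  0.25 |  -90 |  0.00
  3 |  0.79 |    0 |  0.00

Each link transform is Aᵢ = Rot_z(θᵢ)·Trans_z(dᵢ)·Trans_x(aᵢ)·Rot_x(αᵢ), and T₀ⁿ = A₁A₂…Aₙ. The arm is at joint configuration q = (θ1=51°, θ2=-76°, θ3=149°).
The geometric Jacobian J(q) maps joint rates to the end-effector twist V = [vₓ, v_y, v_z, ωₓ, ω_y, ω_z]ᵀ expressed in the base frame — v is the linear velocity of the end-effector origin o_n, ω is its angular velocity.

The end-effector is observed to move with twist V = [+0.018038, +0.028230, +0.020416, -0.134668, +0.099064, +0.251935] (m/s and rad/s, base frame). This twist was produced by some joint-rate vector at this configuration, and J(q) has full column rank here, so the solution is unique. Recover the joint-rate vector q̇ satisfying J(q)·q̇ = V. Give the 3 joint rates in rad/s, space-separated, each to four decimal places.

o_n = [0.3393, -0.2276, -0.4145]
J₁: ẑ×o_n = [0.2276, 0.3393, -0.0000], ω = ẑ
J2: z=[-0.7771, 0.6293, 0.0000] o=[0.0881, 0.1088, 0.0000] → [-0.2608, -0.3221, 0.1033, -0.7771, 0.6293, 0.0000]
J3: z=[0.6106, 0.7541, -0.2419] o=[0.1262, 0.1558, 0.2426] → [-0.5882, 0.3497, -0.3948, 0.6106, 0.7541, -0.2419]
q̇ = J⁺·V = [0.2500, 0.1670, -0.0080]

0.2500 0.1670 -0.0080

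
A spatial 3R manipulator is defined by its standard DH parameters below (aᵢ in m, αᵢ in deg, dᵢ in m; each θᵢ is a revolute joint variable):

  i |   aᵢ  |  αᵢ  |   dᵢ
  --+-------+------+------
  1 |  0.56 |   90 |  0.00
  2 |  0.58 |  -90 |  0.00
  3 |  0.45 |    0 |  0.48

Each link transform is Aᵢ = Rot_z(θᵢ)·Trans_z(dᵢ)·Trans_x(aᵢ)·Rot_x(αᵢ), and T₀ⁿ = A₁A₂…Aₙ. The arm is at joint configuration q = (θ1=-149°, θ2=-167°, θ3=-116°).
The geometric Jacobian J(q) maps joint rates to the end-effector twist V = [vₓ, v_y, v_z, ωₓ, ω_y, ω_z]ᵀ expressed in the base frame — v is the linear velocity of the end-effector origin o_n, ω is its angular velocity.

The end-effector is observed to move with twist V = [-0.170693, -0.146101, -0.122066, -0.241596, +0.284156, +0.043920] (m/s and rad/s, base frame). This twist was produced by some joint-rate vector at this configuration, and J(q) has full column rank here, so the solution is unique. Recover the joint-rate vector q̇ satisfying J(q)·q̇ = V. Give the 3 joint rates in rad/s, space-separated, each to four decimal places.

o_n = [-0.4612, 0.1947, -0.5538]
J₁: ẑ×o_n = [-0.1947, -0.4612, 0.0000], ω = ẑ
J2: z=[-0.5150, 0.8572, 0.0000] o=[-0.4800, -0.2884, 0.0000] → [-0.4747, -0.2852, -0.2649, -0.5150, 0.8572, 0.0000]
J3: z=[-0.1928, -0.1159, -0.9744] o=[0.0044, 0.0026, -0.1305] → [0.2362, 0.3721, -0.0910, -0.1928, -0.1159, -0.9744]
q̇ = J⁺·V = [0.3070, 0.3680, 0.2700]

0.3070 0.3680 0.2700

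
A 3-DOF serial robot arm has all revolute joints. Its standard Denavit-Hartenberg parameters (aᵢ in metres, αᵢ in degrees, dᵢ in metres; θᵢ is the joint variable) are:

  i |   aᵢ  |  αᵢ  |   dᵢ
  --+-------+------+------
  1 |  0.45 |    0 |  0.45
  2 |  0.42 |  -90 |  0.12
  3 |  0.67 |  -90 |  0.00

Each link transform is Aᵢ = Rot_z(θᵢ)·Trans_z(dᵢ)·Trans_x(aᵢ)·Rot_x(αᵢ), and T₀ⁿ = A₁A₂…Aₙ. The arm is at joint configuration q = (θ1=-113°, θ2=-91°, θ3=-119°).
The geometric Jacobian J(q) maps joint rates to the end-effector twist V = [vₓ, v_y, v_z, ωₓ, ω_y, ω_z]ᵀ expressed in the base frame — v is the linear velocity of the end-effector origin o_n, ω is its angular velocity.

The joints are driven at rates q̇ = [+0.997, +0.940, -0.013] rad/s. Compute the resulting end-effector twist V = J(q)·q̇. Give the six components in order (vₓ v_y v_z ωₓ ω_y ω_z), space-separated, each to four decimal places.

0.3450 -0.3468 -0.0042 0.0053 0.0119 1.9370

o_n = [-0.2628, -0.3755, 1.1560]
J₁: ẑ×o_n = [0.3755, -0.2628, 0.0000], ω = ẑ
J2: z=[0.0000, 0.0000, 1.0000] o=[-0.1758, -0.4142, 0.4500] → [-0.0387, -0.0869, 0.0000, 0.0000, 0.0000, 1.0000]
J3: z=[-0.4067, -0.9135, 0.0000] o=[-0.5595, -0.2434, 0.5700] → [-0.5353, 0.2383, 0.3248, -0.4067, -0.9135, 0.0000]
V = J·q̇ = [0.3450, -0.3468, -0.0042, 0.0053, 0.0119, 1.9370]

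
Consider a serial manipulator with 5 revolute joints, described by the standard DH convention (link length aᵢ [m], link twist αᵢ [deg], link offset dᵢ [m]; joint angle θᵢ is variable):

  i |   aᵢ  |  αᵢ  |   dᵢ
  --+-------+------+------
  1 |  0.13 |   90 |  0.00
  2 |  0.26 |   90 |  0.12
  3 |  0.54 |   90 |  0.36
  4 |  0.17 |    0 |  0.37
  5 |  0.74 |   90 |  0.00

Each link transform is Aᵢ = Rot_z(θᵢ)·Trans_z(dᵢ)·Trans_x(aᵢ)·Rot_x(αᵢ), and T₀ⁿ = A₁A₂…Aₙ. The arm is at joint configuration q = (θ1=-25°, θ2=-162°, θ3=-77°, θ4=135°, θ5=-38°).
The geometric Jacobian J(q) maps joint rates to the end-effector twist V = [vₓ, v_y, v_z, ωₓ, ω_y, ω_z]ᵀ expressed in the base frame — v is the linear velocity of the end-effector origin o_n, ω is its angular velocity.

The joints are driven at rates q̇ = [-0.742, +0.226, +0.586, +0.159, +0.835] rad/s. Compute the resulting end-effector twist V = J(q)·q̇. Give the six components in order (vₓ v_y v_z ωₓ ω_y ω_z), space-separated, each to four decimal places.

o_n = [-0.0795, 0.3508, 1.1634]
J₁: ẑ×o_n = [-0.3508, -0.0795, 0.0000], ω = ẑ
J2: z=[-0.4226, -0.9063, 0.0000] o=[0.1178, -0.0549, 0.0000] → [-1.0544, 0.4917, -0.3503, -0.4226, -0.9063, 0.0000]
J3: z=[-0.2801, 0.1306, 0.9511] o=[-0.1570, -0.0592, -0.0803] → [-0.2275, 0.4221, -0.1250, -0.2801, 0.1306, 0.9511]
J4: z=[0.9349, -0.1878, 0.3011] o=[-0.1402, 0.5135, 0.2245] → [-0.1273, -0.8595, -0.1407, 0.9349, -0.1878, 0.3011]
J5: z=[0.9349, -0.1878, 0.3011] o=[0.1459, 0.3427, 0.4586] → [-0.1348, -0.7268, -0.0347, 0.9349, -0.1878, 0.3011]
V = J·q̇ = [-0.2441, -0.3261, -0.2037, 0.6697, -0.3149, 0.1146]

-0.2441 -0.3261 -0.2037 0.6697 -0.3149 0.1146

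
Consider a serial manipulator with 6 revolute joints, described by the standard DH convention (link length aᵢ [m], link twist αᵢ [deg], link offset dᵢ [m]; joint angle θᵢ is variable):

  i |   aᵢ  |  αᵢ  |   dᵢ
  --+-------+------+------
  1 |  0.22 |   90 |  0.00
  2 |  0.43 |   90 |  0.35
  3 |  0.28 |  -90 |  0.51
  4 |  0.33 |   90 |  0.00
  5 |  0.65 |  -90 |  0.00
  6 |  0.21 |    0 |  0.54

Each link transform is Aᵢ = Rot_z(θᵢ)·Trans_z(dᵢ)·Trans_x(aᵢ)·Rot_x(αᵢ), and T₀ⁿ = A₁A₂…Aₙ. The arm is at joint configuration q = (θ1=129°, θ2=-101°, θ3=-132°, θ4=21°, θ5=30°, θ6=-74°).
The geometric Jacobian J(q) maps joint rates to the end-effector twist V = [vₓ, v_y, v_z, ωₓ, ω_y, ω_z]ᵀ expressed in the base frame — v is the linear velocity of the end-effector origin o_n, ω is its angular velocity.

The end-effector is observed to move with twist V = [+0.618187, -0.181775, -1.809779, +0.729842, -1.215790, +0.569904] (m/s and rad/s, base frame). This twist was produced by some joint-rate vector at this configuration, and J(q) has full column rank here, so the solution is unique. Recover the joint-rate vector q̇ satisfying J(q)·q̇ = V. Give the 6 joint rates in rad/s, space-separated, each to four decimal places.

0.8250 0.4290 0.9330 0.7510 0.4130 0.0620

o_n = [-0.5314, -0.8192, -0.2900]
J₁: ẑ×o_n = [0.8192, -0.5314, 0.0000], ω = ẑ
J2: z=[0.7771, 0.6293, 0.0000] o=[-0.1385, 0.1710, 0.0000] → [-0.1825, 0.2254, -0.5222, 0.7771, 0.6293, 0.0000]
J3: z=[0.6178, -0.7629, 0.1908] o=[0.1852, 0.3275, -0.4221] → [0.1181, -0.2183, -1.2551, 0.6178, -0.7629, 0.1908]
J4: z=[-0.4308, -0.5313, -0.7295] o=[0.3160, -0.1648, -0.1409] → [-0.3982, 0.5540, -0.1683, -0.4308, -0.5313, -0.7295]
J5: z=[0.3410, -0.8442, 0.4135] o=[0.0403, -0.1881, 0.0389] → [0.5387, -0.1243, -0.6979, 0.3410, -0.8442, 0.4135]
J6: z=[0.0447, -0.4248, -0.9042] o=[-0.5701, -0.4005, 0.1085] → [-0.2093, -0.0171, -0.0023, 0.0447, -0.4248, -0.9042]
q̇ = J⁺·V = [0.8250, 0.4290, 0.9330, 0.7510, 0.4130, 0.0620]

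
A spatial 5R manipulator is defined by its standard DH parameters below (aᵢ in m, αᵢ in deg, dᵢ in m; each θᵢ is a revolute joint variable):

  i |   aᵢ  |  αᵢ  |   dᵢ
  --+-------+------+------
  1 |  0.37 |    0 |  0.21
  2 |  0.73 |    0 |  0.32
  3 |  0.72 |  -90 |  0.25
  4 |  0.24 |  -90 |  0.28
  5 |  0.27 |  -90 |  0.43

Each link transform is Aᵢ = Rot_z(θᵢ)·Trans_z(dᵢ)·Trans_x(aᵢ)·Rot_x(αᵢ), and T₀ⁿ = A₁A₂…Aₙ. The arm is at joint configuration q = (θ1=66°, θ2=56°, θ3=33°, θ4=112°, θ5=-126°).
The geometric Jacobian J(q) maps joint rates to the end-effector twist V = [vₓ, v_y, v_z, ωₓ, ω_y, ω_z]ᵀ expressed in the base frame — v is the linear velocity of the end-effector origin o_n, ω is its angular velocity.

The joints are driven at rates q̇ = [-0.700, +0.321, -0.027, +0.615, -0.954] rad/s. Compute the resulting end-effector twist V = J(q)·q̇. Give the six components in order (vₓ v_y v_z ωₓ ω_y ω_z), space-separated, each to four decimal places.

0.2832 0.4263 0.4571 -1.0616 -0.1836 -0.7634

o_n = [-0.7106, 0.6283, 0.8657]
J₁: ẑ×o_n = [-0.6283, -0.7106, 0.0000], ω = ẑ
J2: z=[0.0000, 0.0000, 1.0000] o=[0.1505, 0.3380, 0.2100] → [-0.2903, -0.8611, 0.0000, 0.0000, 0.0000, 1.0000]
J3: z=[0.0000, 0.0000, 1.0000] o=[-0.2363, 0.9571, 0.5300] → [0.3288, -0.4743, 0.0000, 0.0000, 0.0000, 1.0000]
J4: z=[-0.4226, -0.9063, 0.0000] o=[-0.8889, 1.2614, 0.7800] → [-0.0777, 0.0362, 0.4291, -0.4226, -0.9063, 0.0000]
J5: z=[0.8403, -0.3918, 0.3746] o=[-0.9257, 0.9696, 0.5575] → [0.0071, -0.1784, -0.2025, 0.8403, -0.3918, 0.3746]
V = J·q̇ = [0.2832, 0.4263, 0.4571, -1.0616, -0.1836, -0.7634]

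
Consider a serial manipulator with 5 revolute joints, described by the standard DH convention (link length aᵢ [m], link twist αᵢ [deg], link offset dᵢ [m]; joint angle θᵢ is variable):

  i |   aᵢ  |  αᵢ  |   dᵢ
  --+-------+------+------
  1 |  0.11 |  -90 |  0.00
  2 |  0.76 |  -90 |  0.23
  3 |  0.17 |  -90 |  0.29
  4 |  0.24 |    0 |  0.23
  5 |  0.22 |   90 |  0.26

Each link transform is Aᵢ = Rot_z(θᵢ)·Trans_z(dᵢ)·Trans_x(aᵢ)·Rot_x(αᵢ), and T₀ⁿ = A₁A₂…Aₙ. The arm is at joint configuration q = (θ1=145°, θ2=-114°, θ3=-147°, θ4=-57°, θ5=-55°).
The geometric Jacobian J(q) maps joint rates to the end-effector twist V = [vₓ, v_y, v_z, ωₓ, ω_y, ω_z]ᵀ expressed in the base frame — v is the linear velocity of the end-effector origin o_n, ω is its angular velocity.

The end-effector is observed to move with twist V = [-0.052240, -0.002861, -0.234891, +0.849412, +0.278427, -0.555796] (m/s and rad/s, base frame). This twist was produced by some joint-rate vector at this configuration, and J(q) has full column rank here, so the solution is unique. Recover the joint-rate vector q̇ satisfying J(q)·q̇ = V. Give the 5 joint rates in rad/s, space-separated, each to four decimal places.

0.3840 0.2710 -0.8720 -0.5880 -0.5880

o_n = [-0.7651, -0.3919, 1.0536]
J₁: ẑ×o_n = [0.3919, -0.7651, 0.0000], ω = ẑ
J2: z=[-0.5736, -0.8192, 0.0000] o=[-0.0901, 0.0631, 0.0000] → [-0.8631, 0.6043, -0.2920, -0.5736, -0.8192, 0.0000]
J3: z=[-0.7483, 0.5240, 0.4067] o=[0.0312, -0.3026, 0.6943] → [0.2246, -0.0550, 0.4840, -0.7483, 0.5240, 0.4067]
J4: z=[-0.2996, -0.8141, 0.4976] o=[-0.2864, -0.1932, 0.6820] → [-0.2037, -0.1268, -0.3301, -0.2996, -0.8141, 0.4976]
J5: z=[-0.2996, -0.8141, 0.4976] o=[-0.5833, -0.3077, 0.7782] → [-0.1824, -0.0079, -0.1228, -0.2996, -0.8141, 0.4976]
q̇ = J⁺·V = [0.3840, 0.2710, -0.8720, -0.5880, -0.5880]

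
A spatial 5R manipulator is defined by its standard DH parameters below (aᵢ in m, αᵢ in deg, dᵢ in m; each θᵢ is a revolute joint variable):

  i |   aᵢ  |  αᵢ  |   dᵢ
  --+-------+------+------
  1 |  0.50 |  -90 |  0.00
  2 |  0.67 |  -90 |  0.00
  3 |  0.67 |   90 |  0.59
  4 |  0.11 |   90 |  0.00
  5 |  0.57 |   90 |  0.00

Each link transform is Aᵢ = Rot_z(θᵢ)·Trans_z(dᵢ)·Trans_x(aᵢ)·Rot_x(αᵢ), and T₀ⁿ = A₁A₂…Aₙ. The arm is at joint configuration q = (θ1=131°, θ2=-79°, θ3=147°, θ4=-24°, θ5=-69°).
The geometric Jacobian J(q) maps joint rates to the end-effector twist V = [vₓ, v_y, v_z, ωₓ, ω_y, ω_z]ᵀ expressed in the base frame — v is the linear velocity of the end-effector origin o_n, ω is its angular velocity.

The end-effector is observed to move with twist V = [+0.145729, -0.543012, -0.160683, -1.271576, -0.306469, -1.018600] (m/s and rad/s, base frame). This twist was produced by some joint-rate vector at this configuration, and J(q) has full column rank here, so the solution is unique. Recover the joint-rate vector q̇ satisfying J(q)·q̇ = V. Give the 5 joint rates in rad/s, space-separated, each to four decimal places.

o_n = [-0.5162, 0.7081, -0.5029]
J₁: ẑ×o_n = [-0.7081, -0.5162, 0.0000], ω = ẑ
J2: z=[-0.7547, -0.6561, 0.0000] o=[-0.3280, 0.3774, 0.0000] → [0.3300, -0.3796, -0.3731, -0.7547, -0.6561, 0.0000]
J3: z=[-0.6440, 0.7408, -0.1908] o=[-0.4119, 0.4738, 0.6577] → [-0.8151, -0.7276, -0.0736, -0.6440, 0.7408, -0.1908]
J4: z=[0.5648, 0.6286, 0.5346] o=[-0.4461, 1.0694, -0.0065] → [-0.1189, 0.2429, -0.1600, 0.5648, 0.6286, 0.5346]
J5: z=[0.3784, -0.7730, 0.5092] o=[-0.3655, 1.0600, -0.0807] → [0.5056, 0.0831, -0.2497, 0.3784, -0.7730, 0.5092]
q̇ = J⁺·V = [-0.5090, 0.7050, 0.5210, -0.5920, -0.1840]

-0.5090 0.7050 0.5210 -0.5920 -0.1840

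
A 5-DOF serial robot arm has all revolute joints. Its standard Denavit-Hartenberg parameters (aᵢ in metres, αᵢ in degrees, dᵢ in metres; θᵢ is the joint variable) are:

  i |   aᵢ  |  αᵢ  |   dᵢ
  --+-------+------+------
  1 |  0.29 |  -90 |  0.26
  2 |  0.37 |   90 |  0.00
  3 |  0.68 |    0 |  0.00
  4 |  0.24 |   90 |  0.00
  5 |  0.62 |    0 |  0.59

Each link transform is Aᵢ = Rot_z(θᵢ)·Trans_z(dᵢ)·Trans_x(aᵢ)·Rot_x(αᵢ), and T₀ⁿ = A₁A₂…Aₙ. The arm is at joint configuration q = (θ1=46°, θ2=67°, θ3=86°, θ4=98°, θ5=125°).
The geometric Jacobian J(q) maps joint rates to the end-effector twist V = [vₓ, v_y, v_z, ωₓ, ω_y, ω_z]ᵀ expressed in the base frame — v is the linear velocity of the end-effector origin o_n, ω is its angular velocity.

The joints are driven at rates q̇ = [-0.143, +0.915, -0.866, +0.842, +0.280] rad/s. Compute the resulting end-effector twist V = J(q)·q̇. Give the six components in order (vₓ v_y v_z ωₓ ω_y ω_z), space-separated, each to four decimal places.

0.2247 -0.0102 -1.3269 -0.8798 0.8083 -0.1344

o_n = [-0.2575, 1.5687, 0.0059]
J₁: ẑ×o_n = [-1.5687, -0.2575, 0.0000], ω = ẑ
J2: z=[-0.7193, 0.6947, 0.0000] o=[0.2015, 0.2086, 0.2600] → [-0.1765, -0.1828, -0.6596, -0.7193, 0.6947, 0.0000]
J3: z=[0.6394, 0.6622, 0.3907] o=[0.3019, 0.3126, -0.0806] → [-0.4335, -0.2739, 1.1736, 0.6394, 0.6622, 0.3907]
J4: z=[0.6394, 0.6622, 0.3907] o=[-0.1732, 0.7972, -0.1243] → [-0.2153, -0.1162, 0.5492, 0.6394, 0.6622, 0.3907]
J5: z=[-0.7365, 0.6734, 0.0642] o=[-0.2261, 0.7182, 0.0961] → [-0.1154, -0.0685, -0.6053, -0.7365, 0.6734, 0.0642]
V = J·q̇ = [0.2247, -0.0102, -1.3269, -0.8798, 0.8083, -0.1344]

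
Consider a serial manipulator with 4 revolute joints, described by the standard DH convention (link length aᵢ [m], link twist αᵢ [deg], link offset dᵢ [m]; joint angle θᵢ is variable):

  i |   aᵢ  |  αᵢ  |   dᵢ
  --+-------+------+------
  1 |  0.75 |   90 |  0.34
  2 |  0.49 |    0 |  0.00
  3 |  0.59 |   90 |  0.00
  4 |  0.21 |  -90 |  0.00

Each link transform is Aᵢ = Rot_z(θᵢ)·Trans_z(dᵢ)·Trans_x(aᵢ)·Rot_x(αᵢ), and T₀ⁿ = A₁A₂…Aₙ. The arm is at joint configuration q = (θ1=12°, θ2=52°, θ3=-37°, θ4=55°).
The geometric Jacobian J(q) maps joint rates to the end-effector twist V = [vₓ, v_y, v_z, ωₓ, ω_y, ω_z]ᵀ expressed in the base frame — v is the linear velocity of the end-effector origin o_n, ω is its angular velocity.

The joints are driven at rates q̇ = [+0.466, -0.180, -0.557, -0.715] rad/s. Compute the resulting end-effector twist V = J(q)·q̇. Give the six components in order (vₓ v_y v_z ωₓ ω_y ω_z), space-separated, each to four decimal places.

o_n = [1.7357, 0.1931, 0.9100]
J₁: ẑ×o_n = [-0.1931, 1.7357, 0.0000], ω = ẑ
J2: z=[0.2079, -0.9781, 0.0000] o=[0.7336, 0.1559, 0.3400] → [-0.5575, -0.1185, 0.9879, 0.2079, -0.9781, 0.0000]
J3: z=[0.2079, -0.9781, 0.0000] o=[1.0287, 0.2187, 0.7261] → [-0.1799, -0.0382, 0.6862, 0.2079, -0.9781, 0.0000]
J4: z=[0.2532, 0.0538, -0.9659] o=[1.5861, 0.3371, 0.8788] → [-0.1375, -0.1524, -0.0445, 0.2532, 0.0538, -0.9659]
V = J·q̇ = [0.2089, 0.9604, -0.5282, -0.3342, 0.6824, 1.1566]

0.2089 0.9604 -0.5282 -0.3342 0.6824 1.1566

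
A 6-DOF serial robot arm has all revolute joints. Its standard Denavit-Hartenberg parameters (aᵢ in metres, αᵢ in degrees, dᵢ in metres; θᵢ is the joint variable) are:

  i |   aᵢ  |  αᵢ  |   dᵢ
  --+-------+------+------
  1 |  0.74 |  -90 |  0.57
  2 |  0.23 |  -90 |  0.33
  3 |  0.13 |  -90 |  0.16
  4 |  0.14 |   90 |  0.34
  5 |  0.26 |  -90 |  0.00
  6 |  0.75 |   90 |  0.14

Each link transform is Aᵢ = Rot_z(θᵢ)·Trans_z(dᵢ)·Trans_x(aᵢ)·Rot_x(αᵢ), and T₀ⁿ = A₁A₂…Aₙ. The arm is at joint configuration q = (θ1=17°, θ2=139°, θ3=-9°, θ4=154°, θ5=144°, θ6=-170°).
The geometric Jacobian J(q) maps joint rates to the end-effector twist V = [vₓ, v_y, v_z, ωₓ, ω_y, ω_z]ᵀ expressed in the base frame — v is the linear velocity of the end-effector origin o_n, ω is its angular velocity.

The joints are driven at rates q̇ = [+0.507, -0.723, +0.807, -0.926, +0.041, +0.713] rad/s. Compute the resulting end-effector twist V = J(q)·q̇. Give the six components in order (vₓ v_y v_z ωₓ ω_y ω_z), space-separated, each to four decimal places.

o_n = [0.6924, 0.5783, 0.4478]
J₁: ẑ×o_n = [-0.5783, 0.6924, 0.0000], ω = ẑ
J2: z=[-0.2924, 0.9563, 0.0000] o=[0.7077, 0.2164, 0.5700] → [-0.1169, -0.0357, -0.0913, -0.2924, 0.9563, 0.0000]
J3: z=[-0.6274, -0.1918, 0.7547] o=[0.4452, 0.4812, 0.4191] → [-0.0788, 0.2046, -0.0135, -0.6274, -0.1918, 0.7547]
J4: z=[0.1759, -0.9790, -0.1026] o=[0.2462, 0.4416, 0.4556] → [0.0217, -0.0444, 0.4609, 0.1759, -0.9790, -0.1026]
J5: z=[0.2314, 0.1424, -0.9624] o=[0.4399, 0.1291, 0.4559] → [0.4312, -0.2411, 0.0680, 0.2314, 0.1424, -0.9624]
J6: z=[-0.7047, 0.7065, -0.0648] o=[0.2655, -0.0511, 0.3873] → [0.0835, 0.0149, -0.7452, -0.7047, 0.7065, -0.0648]
V = J·q̇ = [-0.2152, 0.5839, -0.9003, -0.9507, 0.5700, 1.1254]

-0.2152 0.5839 -0.9003 -0.9507 0.5700 1.1254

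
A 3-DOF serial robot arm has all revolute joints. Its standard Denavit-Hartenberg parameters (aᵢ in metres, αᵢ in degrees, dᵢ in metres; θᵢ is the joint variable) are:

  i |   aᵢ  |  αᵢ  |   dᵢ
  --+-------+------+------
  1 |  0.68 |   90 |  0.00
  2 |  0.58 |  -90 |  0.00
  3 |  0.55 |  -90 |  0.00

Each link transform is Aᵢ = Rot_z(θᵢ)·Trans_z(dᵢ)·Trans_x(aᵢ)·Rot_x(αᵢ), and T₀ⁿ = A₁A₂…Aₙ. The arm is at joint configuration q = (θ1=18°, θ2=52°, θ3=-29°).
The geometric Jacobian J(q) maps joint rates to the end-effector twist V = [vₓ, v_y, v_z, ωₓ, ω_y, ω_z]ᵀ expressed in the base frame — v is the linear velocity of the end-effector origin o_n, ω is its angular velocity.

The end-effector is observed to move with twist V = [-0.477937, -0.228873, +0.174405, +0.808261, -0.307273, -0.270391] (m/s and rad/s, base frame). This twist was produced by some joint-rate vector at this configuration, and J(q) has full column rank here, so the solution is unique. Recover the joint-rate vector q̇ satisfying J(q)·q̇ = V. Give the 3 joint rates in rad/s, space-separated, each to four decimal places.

o_n = [1.3504, 0.1584, 0.8361]
J₁: ẑ×o_n = [-0.1584, 1.3504, 0.0000], ω = ẑ
J2: z=[0.3090, -0.9511, 0.0000] o=[0.6467, 0.2101, 0.0000] → [-0.7952, -0.2584, 0.6532, 0.3090, -0.9511, 0.0000]
J3: z=[-0.7494, -0.2435, 0.6157] o=[0.9863, 0.3205, 0.4570] → [0.0075, 0.5082, 0.2101, -0.7494, -0.2435, 0.6157]
q̇ = J⁺·V = [0.2560, 0.5420, -0.8550]

0.2560 0.5420 -0.8550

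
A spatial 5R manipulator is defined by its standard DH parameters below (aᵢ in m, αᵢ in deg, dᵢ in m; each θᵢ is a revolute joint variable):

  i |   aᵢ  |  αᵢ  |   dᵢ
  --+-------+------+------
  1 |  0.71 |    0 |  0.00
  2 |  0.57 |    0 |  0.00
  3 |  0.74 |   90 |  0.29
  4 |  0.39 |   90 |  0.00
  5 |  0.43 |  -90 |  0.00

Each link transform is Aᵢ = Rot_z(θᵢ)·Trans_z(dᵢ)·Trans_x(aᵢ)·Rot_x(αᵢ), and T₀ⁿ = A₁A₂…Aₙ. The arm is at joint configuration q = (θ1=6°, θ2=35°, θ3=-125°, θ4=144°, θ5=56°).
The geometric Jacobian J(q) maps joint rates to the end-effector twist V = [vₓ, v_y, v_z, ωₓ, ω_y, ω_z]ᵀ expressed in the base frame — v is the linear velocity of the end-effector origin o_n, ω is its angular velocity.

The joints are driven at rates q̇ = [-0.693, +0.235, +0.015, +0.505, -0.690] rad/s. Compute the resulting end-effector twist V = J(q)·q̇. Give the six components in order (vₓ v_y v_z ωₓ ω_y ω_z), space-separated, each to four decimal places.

0.2295 -0.1386 -0.1130 -0.5446 0.3506 -1.0012

o_n = [0.8058, 0.1822, 0.6606]
J₁: ẑ×o_n = [-0.1822, 0.8058, 0.0000], ω = ẑ
J2: z=[0.0000, 0.0000, 1.0000] o=[0.7061, 0.0742, 0.0000] → [-0.1080, 0.0997, 0.0000, 0.0000, 0.0000, 1.0000]
J3: z=[0.0000, 0.0000, 1.0000] o=[1.1363, 0.4482, 0.0000] → [0.2660, -0.3305, 0.0000, 0.0000, 0.0000, 1.0000]
J4: z=[-0.9945, -0.1045, 0.0000] o=[1.2136, -0.2878, 0.2900] → [-0.0387, 0.3685, -0.5100, -0.9945, -0.1045, 0.0000]
J5: z=[0.0614, -0.5846, 0.8090] o=[1.1807, 0.0260, 0.5192] → [-0.2090, -0.3120, -0.2095, 0.0614, -0.5846, 0.8090]
V = J·q̇ = [0.2295, -0.1386, -0.1130, -0.5446, 0.3506, -1.0012]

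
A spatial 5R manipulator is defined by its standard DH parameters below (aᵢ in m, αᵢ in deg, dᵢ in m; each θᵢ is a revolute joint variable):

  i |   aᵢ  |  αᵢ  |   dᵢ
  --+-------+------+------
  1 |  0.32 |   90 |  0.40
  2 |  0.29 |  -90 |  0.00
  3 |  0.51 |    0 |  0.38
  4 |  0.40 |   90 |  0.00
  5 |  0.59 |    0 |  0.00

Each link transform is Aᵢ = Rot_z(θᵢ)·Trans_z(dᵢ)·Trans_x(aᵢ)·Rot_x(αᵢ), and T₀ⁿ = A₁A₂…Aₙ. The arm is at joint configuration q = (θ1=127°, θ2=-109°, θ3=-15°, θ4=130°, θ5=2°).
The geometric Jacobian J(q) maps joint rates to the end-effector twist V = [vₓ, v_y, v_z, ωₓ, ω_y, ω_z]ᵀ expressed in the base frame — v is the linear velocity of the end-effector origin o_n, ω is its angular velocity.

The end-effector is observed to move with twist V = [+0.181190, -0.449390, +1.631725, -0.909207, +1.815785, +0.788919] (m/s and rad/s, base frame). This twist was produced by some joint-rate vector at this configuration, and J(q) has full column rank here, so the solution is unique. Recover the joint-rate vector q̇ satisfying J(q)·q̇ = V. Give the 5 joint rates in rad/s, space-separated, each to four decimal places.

0.7290 0.0370 0.9540 0.9150 -0.7800

o_n = [-0.9600, 0.0030, -0.0749]
J₁: ẑ×o_n = [-0.0030, -0.9600, 0.0000], ω = ẑ
J2: z=[0.7986, 0.6018, 0.0000] o=[-0.1926, 0.2556, 0.4000] → [-0.2858, 0.3793, 0.2601, 0.7986, 0.6018, 0.0000]
J3: z=[-0.5690, 0.7551, -0.3256] o=[-0.1358, 0.1802, 0.1258] → [-0.2093, 0.1541, 0.7232, -0.5690, 0.7551, -0.3256]
J4: z=[-0.5690, 0.7551, -0.3256] o=[-0.1501, 0.4185, -0.4637] → [0.1583, 0.4849, 0.8481, -0.5690, 0.7551, -0.3256]
J5: z=[-0.1599, -0.4900, -0.8569] o=[-0.4727, 0.2442, -0.3039] → [-0.3189, 0.4542, -0.2002, -0.1599, -0.4900, -0.8569]
q̇ = J⁺·V = [0.7290, 0.0370, 0.9540, 0.9150, -0.7800]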